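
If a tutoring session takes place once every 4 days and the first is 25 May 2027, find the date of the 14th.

The 14th occurrence is 13 intervals after the first: 13 × 4 = 52 days after 25 May 2027.
May has 31 days — 6 days to the end of May leaves 46.
June has 30 days (16 left).
16 days into July → 16 July 2027.

16 July 2027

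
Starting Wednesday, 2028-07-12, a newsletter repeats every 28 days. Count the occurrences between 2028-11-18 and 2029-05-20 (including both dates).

Occurrences land 28·i days after 2028-07-12 for i = 0, 1, 2, …
2028-11-18 is 129 days after the start; 129 ÷ 28 = 4 remainder 17; since the remainder is 17, round up to i = 5. First occurrence in the window: #6 on 2028-11-29 (5×28 = 140 days in).
2029-05-20 is 312 days after the start; 312 ÷ 28 = 11 remainder 4. Last occurrence in the window: #12 on 2029-05-16.
Occurrences #6 through #12: 7 in total.

7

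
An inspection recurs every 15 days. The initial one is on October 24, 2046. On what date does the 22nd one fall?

September 4, 2047

The 22nd occurrence is 21 intervals after the first: 21 × 15 = 315 days after October 24, 2046.
October has 31 days — 7 days to the end of October leaves 308.
November has 30 days (278 left).
December has 31 days (247 left).
January has 31 days (216 left).
February has 28 days (188 left).
March has 31 days (157 left).
April has 30 days (127 left).
May has 31 days (96 left).
June has 30 days (66 left).
July has 31 days (35 left).
August has 31 days (4 left).
4 days into September → September 4, 2047.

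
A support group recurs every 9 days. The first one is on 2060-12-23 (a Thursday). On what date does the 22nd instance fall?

2061-06-30

The 22nd occurrence is 21 intervals after the first: 21 × 9 = 189 days after 2060-12-23.
December has 31 days — 8 days to the end of December leaves 181.
January has 31 days (150 left).
February has 28 days (122 left).
March has 31 days (91 left).
April has 30 days (61 left).
May has 31 days (30 left).
30 days into June → 2061-06-30.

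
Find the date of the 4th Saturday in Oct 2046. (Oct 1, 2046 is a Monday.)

Oct 27, 2046

Oct 2046 begins on a Monday, so the first Saturday is Oct 6 (5 days later).
The 4th Saturday is 3 weeks later: 6 + 21 = 27.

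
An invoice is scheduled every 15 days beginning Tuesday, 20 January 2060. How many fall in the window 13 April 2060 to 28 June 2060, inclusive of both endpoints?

Occurrences land 15·i days after 20 January 2060 for i = 0, 1, 2, …
13 April 2060 is 84 days after the start; 84 ÷ 15 = 5 remainder 9; since the remainder is 9, round up to i = 6. First occurrence in the window: #7 on 19 April 2060 (6×15 = 90 days in).
28 June 2060 is 160 days after the start; 160 ÷ 15 = 10 remainder 10. Last occurrence in the window: #11 on 18 June 2060.
Occurrences #7 through #11: 5 in total.

5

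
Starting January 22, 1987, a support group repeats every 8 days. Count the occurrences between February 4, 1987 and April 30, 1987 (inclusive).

Occurrences land 8·i days after January 22, 1987 for i = 0, 1, 2, …
February 4, 1987 is 13 days after the start; 13 ÷ 8 = 1 remainder 5; since the remainder is 5, round up to i = 2. First occurrence in the window: #3 on February 7, 1987 (2×8 = 16 days in).
April 30, 1987 is 98 days after the start; 98 ÷ 8 = 12 remainder 2. Last occurrence in the window: #13 on April 28, 1987.
Occurrences #3 through #13: 11 in total.

11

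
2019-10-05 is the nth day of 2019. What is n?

Days in months before October: 31 + 28 + 31 + 30 + 31 + 30 + 31 + 31 + 30 = 273.
Plus 5 days into October → day 278.

278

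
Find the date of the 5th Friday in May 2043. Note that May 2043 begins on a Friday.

May 2043 begins on a Friday, so the first Friday is May 1.
The 5th Friday is 4 weeks later: 1 + 28 = 29.

May 29, 2043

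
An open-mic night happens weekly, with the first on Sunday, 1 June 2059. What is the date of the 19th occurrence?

5 October 2059

The 19th occurrence is 18 intervals after the first: 18 × 7 = 126 days after 1 June 2059.
June has 30 days — 29 days to the end of June leaves 97.
July has 31 days (66 left).
August has 31 days (35 left).
September has 30 days (5 left).
5 days into October → 5 October 2059.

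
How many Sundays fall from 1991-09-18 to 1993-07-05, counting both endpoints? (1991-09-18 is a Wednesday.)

94

1991-09-18 is a Wednesday; the first Sunday on or after it is 1991-09-22 (4 days later).
From 1991-09-22 to 1993-07-05: 100 + 366 + 186 = 652 days (rest of 1991, 1992, to 1993-07-05 in 1993).
652 ÷ 7 = 93 full weeks with remainder 1, so 93 more Sundays after the first → 94.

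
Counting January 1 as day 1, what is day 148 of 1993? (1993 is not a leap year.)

Jan has 31 days (148 − 31 = 117 remain).
Feb has 28 days (117 − 28 = 89 remain).
Mar has 31 days (89 − 31 = 58 remain).
Apr has 30 days (58 − 30 = 28 remain).
28 into May → May 28.

May 28, 1993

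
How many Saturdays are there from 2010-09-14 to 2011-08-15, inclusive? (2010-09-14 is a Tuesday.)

2010-09-14 is a Tuesday; the first Saturday on or after it is 2010-09-18 (4 days later).
From 2010-09-18 to 2011-08-15: 104 + 227 = 331 days (rest of 2010, to 2011-08-15 in 2011).
331 ÷ 7 = 47 full weeks with remainder 2, so 47 more Saturdays after the first → 48.

48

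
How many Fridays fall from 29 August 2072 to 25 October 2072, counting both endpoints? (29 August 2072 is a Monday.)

29 August 2072 is a Monday; the first Friday on or after it is 2 September 2072 (4 days later).
From 2 September 2072 to 25 October 2072: 28 + 25 = 53 days (rest of September, October).
53 ÷ 7 = 7 full weeks with remainder 4, so 7 more Fridays after the first → 8.

8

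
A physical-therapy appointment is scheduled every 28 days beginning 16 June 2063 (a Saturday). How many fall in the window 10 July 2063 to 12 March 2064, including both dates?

Occurrences land 28·i days after 16 June 2063 for i = 0, 1, 2, …
10 July 2063 is 24 days after the start; 24 ÷ 28 = 0 remainder 24; since the remainder is 24, round up to i = 1. First occurrence in the window: #2 on 14 July 2063 (1×28 = 28 days in).
12 March 2064 is 270 days after the start; 270 ÷ 28 = 9 remainder 18. Last occurrence in the window: #10 on 23 February 2064.
Occurrences #2 through #10: 9 in total.

9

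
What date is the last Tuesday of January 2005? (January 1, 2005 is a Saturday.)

2005-01-25

January 2005 begins on a Saturday, so the first Tuesday is January 4 (3 days later).
January 2005 has 31 days. Adding weeks: 4, 11, 18, 25 — the last one ≤ 31 is the 25th.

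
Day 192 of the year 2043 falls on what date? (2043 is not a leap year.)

Jan has 31 days (192 − 31 = 161 remain).
Feb has 28 days (161 − 28 = 133 remain).
Mar has 31 days (133 − 31 = 102 remain).
Apr has 30 days (102 − 30 = 72 remain).
May has 31 days (72 − 31 = 41 remain).
Jun has 30 days (41 − 30 = 11 remain).
11 into Jul → Jul 11.

Jul 11, 2043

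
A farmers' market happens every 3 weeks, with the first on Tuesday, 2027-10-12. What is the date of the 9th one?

The 9th occurrence is 8 intervals after the first: 8 × 21 = 168 days after 2027-10-12.
October has 31 days — 19 days to the end of October leaves 149.
November has 30 days (119 left).
December has 31 days (88 left).
January has 31 days (57 left).
February has 29 days (28 left).
28 days into March → 2028-03-28.

2028-03-28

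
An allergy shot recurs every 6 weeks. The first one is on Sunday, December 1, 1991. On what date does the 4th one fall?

The 4th occurrence is 3 intervals after the first: 3 × 42 = 126 days after December 1, 1991.
December has 31 days — 30 days to the end of December leaves 96.
January has 31 days (65 left).
February has 29 days (36 left).
March has 31 days (5 left).
5 days into April → April 5, 1992.

April 5, 1992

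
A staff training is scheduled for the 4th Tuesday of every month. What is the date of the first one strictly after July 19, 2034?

July 2034 starts on a Saturday; its first Tuesday is the 4th, so the 4th Tuesday is the 25th — July 25, 2034.
July 25, 2034 is after July 19, 2034, so that is the next one.

July 25, 2034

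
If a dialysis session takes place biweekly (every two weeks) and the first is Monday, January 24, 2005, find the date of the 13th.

July 11, 2005

The 13th occurrence is 12 intervals after the first: 12 × 14 = 168 days after January 24, 2005.
January has 31 days — 7 days to the end of January leaves 161.
February has 28 days (133 left).
March has 31 days (102 left).
April has 30 days (72 left).
May has 31 days (41 left).
June has 30 days (11 left).
11 days into July → July 11, 2005.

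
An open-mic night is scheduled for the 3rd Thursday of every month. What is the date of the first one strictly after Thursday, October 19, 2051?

November 16, 2051

October 2051 starts on a Sunday; its first Thursday is the 5th, so the 3rd Thursday is the 19th — October 19, 2051.
That is not after October 19, 2051, so look at November 2051.
November 2051 starts on a Wednesday; its first Thursday is the 2nd, so the 3rd Thursday is the 16th — November 16, 2051.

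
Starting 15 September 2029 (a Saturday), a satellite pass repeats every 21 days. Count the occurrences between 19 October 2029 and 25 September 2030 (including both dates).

16

Occurrences land 21·i days after 15 September 2029 for i = 0, 1, 2, …
19 October 2029 is 34 days after the start; 34 ÷ 21 = 1 remainder 13; since the remainder is 13, round up to i = 2. First occurrence in the window: #3 on 27 October 2029 (2×21 = 42 days in).
25 September 2030 is 375 days after the start; 375 ÷ 21 = 17 remainder 18. Last occurrence in the window: #18 on 7 September 2030.
Occurrences #3 through #18: 16 in total.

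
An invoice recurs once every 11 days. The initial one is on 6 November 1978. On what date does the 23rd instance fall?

6 July 1979

The 23rd occurrence is 22 intervals after the first: 22 × 11 = 242 days after 6 November 1978.
November has 30 days — 24 days to the end of November leaves 218.
December has 31 days (187 left).
January has 31 days (156 left).
February has 28 days (128 left).
March has 31 days (97 left).
April has 30 days (67 left).
May has 31 days (36 left).
June has 30 days (6 left).
6 days into July → 6 July 1979.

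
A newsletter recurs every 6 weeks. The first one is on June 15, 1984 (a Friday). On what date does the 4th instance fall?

The 4th occurrence is 3 intervals after the first: 3 × 42 = 126 days after June 15, 1984.
June has 30 days — 15 days to the end of June leaves 111.
July has 31 days (80 left).
August has 31 days (49 left).
September has 30 days (19 left).
19 days into October → October 19, 1984.

October 19, 1984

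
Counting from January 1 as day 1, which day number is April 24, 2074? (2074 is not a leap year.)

Days in months before April: 31 + 28 + 31 = 90.
Plus 24 days into April → day 114.

114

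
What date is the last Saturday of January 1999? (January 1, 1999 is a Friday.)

30 January 1999

January 1999 begins on a Friday, so the first Saturday is January 2 (1 day later).
January 1999 has 31 days. Adding weeks: 2, 9, 16, 23, 30 — the last one ≤ 31 is the 30th.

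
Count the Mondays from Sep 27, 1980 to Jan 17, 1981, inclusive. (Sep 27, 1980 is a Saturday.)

Sep 27, 1980 is a Saturday; the first Monday on or after it is Sep 29, 1980 (2 days later).
From Sep 29, 1980 to Jan 17, 1981: 1 + 31 + 30 + 31 + 17 = 110 days (rest of Sep, Oct, Nov, Dec, Jan).
110 ÷ 7 = 15 full weeks with remainder 5, so 15 more Mondays after the first → 16.

16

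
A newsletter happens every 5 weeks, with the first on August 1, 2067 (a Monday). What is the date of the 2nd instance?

September 5, 2067

The 2nd occurrence is 1 interval after the first: 1 × 35 = 35 days after August 1, 2067.
August has 31 days — 30 days to the end of August leaves 5.
5 days into September → September 5, 2067.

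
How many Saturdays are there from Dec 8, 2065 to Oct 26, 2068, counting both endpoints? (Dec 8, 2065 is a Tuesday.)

150

Dec 8, 2065 is a Tuesday; the first Saturday on or after it is Dec 12, 2065 (4 days later).
From Dec 12, 2065 to Oct 26, 2068: 19 + 365 + 365 + 300 = 1049 days (rest of 2065, 2066, 2067, to Oct 26, 2068 in 2068).
1049 ÷ 7 = 149 full weeks with remainder 6, so 149 more Saturdays after the first → 150.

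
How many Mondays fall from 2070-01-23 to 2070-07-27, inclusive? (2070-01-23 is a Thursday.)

26

2070-01-23 is a Thursday; the first Monday on or after it is 2070-01-27 (4 days later).
From 2070-01-27 to 2070-07-27: 4 + 28 + 31 + 30 + 31 + 30 + 27 = 181 days (rest of January, February, March, April, May, June, July).
181 ÷ 7 = 25 full weeks with remainder 6, so 25 more Mondays after the first → 26.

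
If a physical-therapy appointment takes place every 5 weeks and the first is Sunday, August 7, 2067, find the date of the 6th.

The 6th occurrence is 5 intervals after the first: 5 × 35 = 175 days after August 7, 2067.
August has 31 days — 24 days to the end of August leaves 151.
September has 30 days (121 left).
October has 31 days (90 left).
November has 30 days (60 left).
December has 31 days (29 left).
29 days into January → January 29, 2068.

January 29, 2068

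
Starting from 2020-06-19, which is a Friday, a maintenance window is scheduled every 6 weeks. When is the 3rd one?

The 3rd occurrence is 2 intervals after the first: 2 × 42 = 84 days after 2020-06-19.
June has 30 days — 11 days to the end of June leaves 73.
July has 31 days (42 left).
August has 31 days (11 left).
11 days into September → 2020-09-11.

2020-09-11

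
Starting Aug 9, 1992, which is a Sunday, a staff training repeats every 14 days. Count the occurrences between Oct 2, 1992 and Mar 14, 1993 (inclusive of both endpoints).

Occurrences land 14·i days after Aug 9, 1992 for i = 0, 1, 2, …
Oct 2, 1992 is 54 days after the start; 54 ÷ 14 = 3 remainder 12; since the remainder is 12, round up to i = 4. First occurrence in the window: #5 on Oct 4, 1992 (4×14 = 56 days in).
Mar 14, 1993 is 217 days after the start; 217 ÷ 14 = 15 remainder 7. Last occurrence in the window: #16 on Mar 7, 1993.
Occurrences #5 through #16: 12 in total.

12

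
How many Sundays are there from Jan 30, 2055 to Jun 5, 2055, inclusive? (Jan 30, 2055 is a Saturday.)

18

Jan 30, 2055 is a Saturday; the first Sunday on or after it is Jan 31, 2055 (1 day later).
From Jan 31, 2055 to Jun 5, 2055: 0 + 28 + 31 + 30 + 31 + 5 = 125 days (rest of Jan, Feb, Mar, Apr, May, Jun).
125 ÷ 7 = 17 full weeks with remainder 6, so 17 more Sundays after the first → 18.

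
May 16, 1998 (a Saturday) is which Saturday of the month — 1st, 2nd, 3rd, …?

3rd

Day 16 falls in week ⌈16/7⌉ of the month.
Days 1–7 hold the 1st Saturday, 8–14 the 2nd, 15–21 the 3rd, 22–28 the 4th, 29–31 the 5th.
16 is in the range for the 3rd.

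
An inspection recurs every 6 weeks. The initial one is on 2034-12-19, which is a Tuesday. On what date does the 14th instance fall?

The 14th occurrence is 13 intervals after the first: 13 × 42 = 546 days after 2034-12-19.
December has 31 days — 12 days to the end of December leaves 534.
2035 has 365 days (169 left).
January has 31 days (138 left).
February has 29 days (109 left).
March has 31 days (78 left).
April has 30 days (48 left).
May has 31 days (17 left).
17 days into June → 2036-06-17.

2036-06-17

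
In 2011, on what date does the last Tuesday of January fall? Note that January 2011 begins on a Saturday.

January 2011 begins on a Saturday, so the first Tuesday is January 4 (3 days later).
January 2011 has 31 days. Adding weeks: 4, 11, 18, 25 — the last one ≤ 31 is the 25th.

2011-01-25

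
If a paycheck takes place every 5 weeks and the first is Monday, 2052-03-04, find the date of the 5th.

The 5th occurrence is 4 intervals after the first: 4 × 35 = 140 days after 2052-03-04.
March has 31 days — 27 days to the end of March leaves 113.
April has 30 days (83 left).
May has 31 days (52 left).
June has 30 days (22 left).
22 days into July → 2052-07-22.

2052-07-22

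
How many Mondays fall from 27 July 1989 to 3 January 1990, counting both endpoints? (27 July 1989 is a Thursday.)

27 July 1989 is a Thursday; the first Monday on or after it is 31 July 1989 (4 days later).
From 31 July 1989 to 3 January 1990: 0 + 31 + 30 + 31 + 30 + 31 + 3 = 156 days (rest of July, August, September, October, November, December, January).
156 ÷ 7 = 22 full weeks with remainder 2, so 22 more Mondays after the first → 23.

23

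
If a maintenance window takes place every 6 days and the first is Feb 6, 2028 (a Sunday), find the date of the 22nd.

Jun 11, 2028

The 22nd occurrence is 21 intervals after the first: 21 × 6 = 126 days after Feb 6, 2028.
Feb has 29 days — 23 days to the end of Feb leaves 103.
Mar has 31 days (72 left).
Apr has 30 days (42 left).
May has 31 days (11 left).
11 days into Jun → Jun 11, 2028.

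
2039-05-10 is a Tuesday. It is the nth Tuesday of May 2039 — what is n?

2nd

Day 10 falls in week ⌈10/7⌉ of the month.
Days 1–7 hold the 1st Tuesday, 8–14 the 2nd, 15–21 the 3rd, 22–28 the 4th, 29–31 the 5th.
10 is in the range for the 2nd.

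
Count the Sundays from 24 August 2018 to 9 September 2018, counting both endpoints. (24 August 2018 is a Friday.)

3

24 August 2018 is a Friday; the first Sunday on or after it is 26 August 2018 (2 days later).
From 26 August 2018 to 9 September 2018: 5 + 9 = 14 days (rest of August, September).
14 ÷ 7 = 2 full weeks with remainder 0, so 2 more Sundays after the first → 3.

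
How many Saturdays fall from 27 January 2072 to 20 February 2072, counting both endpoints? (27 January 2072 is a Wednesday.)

27 January 2072 is a Wednesday; the first Saturday on or after it is 30 January 2072 (3 days later).
From 30 January 2072 to 20 February 2072: 1 + 20 = 21 days (rest of January, February).
21 ÷ 7 = 3 full weeks with remainder 0, so 3 more Saturdays after the first → 4.

4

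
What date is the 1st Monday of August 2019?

The first Monday of August 2019 is August 5.

2019-08-05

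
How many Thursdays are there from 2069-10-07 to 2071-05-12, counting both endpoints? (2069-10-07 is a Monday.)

2069-10-07 is a Monday; the first Thursday on or after it is 2069-10-10 (3 days later).
From 2069-10-10 to 2071-05-12: 82 + 365 + 132 = 579 days (rest of 2069, 2070, to 2071-05-12 in 2071).
579 ÷ 7 = 82 full weeks with remainder 5, so 82 more Thursdays after the first → 83.

83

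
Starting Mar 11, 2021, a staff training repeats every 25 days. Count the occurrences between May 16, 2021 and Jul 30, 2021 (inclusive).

3

Occurrences land 25·i days after Mar 11, 2021 for i = 0, 1, 2, …
May 16, 2021 is 66 days after the start; 66 ÷ 25 = 2 remainder 16; since the remainder is 16, round up to i = 3. First occurrence in the window: #4 on May 25, 2021 (3×25 = 75 days in).
Jul 30, 2021 is 141 days after the start; 141 ÷ 25 = 5 remainder 16. Last occurrence in the window: #6 on Jul 14, 2021.
Occurrences #4 through #6: 3 in total.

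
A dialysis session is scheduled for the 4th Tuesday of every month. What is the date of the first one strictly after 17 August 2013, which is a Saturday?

August 2013 starts on a Thursday; its first Tuesday is the 6th, so the 4th Tuesday is the 27th — 27 August 2013.
27 August 2013 is after 17 August 2013, so that is the next one.

27 August 2013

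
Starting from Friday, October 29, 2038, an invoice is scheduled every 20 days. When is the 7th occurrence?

February 26, 2039

The 7th occurrence is 6 intervals after the first: 6 × 20 = 120 days after October 29, 2038.
October has 31 days — 2 days to the end of October leaves 118.
November has 30 days (88 left).
December has 31 days (57 left).
January has 31 days (26 left).
26 days into February → February 26, 2039.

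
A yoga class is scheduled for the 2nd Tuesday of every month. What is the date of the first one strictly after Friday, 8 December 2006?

12 December 2006

December 2006 starts on a Friday; its first Tuesday is the 5th, so the 2nd Tuesday is the 12th — 12 December 2006.
12 December 2006 is after 8 December 2006, so that is the next one.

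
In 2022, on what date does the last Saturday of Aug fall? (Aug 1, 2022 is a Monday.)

Aug 27, 2022

Aug 2022 begins on a Monday, so the first Saturday is Aug 6 (5 days later).
Aug 2022 has 31 days. Adding weeks: 6, 13, 20, 27 — the last one ≤ 31 is the 27th.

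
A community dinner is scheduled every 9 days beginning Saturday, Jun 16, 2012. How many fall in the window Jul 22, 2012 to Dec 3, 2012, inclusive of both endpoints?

15

Occurrences land 9·i days after Jun 16, 2012 for i = 0, 1, 2, …
Jul 22, 2012 is 36 days after the start; 36 ÷ 9 = 4 remainder 0. First occurrence in the window: #5 on Jul 22, 2012 (4×9 = 36 days in).
Dec 3, 2012 is 170 days after the start; 170 ÷ 9 = 18 remainder 8. Last occurrence in the window: #19 on Nov 25, 2012.
Occurrences #5 through #19: 15 in total.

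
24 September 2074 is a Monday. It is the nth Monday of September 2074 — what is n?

Day 24 falls in week ⌈24/7⌉ of the month.
Days 1–7 hold the 1st Monday, 8–14 the 2nd, 15–21 the 3rd, 22–28 the 4th, 29–31 the 5th.
24 is in the range for the 4th.

4th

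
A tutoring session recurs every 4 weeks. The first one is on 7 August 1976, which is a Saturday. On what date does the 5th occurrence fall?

27 November 1976

The 5th occurrence is 4 intervals after the first: 4 × 28 = 112 days after 7 August 1976.
August has 31 days — 24 days to the end of August leaves 88.
September has 30 days (58 left).
October has 31 days (27 left).
27 days into November → 27 November 1976.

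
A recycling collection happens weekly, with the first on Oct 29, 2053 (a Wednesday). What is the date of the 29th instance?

The 29th occurrence is 28 intervals after the first: 28 × 7 = 196 days after Oct 29, 2053.
Oct has 31 days — 2 days to the end of Oct leaves 194.
Nov has 30 days (164 left).
Dec has 31 days (133 left).
Jan has 31 days (102 left).
Feb has 28 days (74 left).
Mar has 31 days (43 left).
Apr has 30 days (13 left).
13 days into May → May 13, 2054.

May 13, 2054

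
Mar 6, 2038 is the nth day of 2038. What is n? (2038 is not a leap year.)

65

Days in months before Mar: 31 + 28 = 59.
Plus 6 days into Mar → day 65.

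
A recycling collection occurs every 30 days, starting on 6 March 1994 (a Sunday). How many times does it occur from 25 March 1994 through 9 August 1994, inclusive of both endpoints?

Occurrences land 30·i days after 6 March 1994 for i = 0, 1, 2, …
25 March 1994 is 19 days after the start; 19 ÷ 30 = 0 remainder 19; since the remainder is 19, round up to i = 1. First occurrence in the window: #2 on 5 April 1994 (1×30 = 30 days in).
9 August 1994 is 156 days after the start; 156 ÷ 30 = 5 remainder 6. Last occurrence in the window: #6 on 3 August 1994.
Occurrences #2 through #6: 5 in total.

5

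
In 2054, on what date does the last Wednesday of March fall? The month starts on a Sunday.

2054-03-25

March 2054 begins on a Sunday, so the first Wednesday is March 4 (3 days later).
March 2054 has 31 days. Adding weeks: 4, 11, 18, 25 — the last one ≤ 31 is the 25th.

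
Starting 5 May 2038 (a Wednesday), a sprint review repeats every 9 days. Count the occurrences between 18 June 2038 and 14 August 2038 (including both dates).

Occurrences land 9·i days after 5 May 2038 for i = 0, 1, 2, …
18 June 2038 is 44 days after the start; 44 ÷ 9 = 4 remainder 8; since the remainder is 8, round up to i = 5. First occurrence in the window: #6 on 19 June 2038 (5×9 = 45 days in).
14 August 2038 is 101 days after the start; 101 ÷ 9 = 11 remainder 2. Last occurrence in the window: #12 on 12 August 2038.
Occurrences #6 through #12: 7 in total.

7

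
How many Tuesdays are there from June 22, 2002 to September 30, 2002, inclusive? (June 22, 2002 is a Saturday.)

14

June 22, 2002 is a Saturday; the first Tuesday on or after it is June 25, 2002 (3 days later).
From June 25, 2002 to September 30, 2002: 5 + 31 + 31 + 30 = 97 days (rest of June, July, August, September).
97 ÷ 7 = 13 full weeks with remainder 6, so 13 more Tuesdays after the first → 14.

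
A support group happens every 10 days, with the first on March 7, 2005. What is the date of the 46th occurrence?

The 46th occurrence is 45 intervals after the first: 45 × 10 = 450 days after March 7, 2005.
March has 31 days — 24 days to the end of March leaves 426.
From end of March to end of 2005 is 275 days (151 left).
January has 31 days (120 left).
February has 28 days (92 left).
March has 31 days (61 left).
April has 30 days (31 left).
31 days into May → May 31, 2006.

May 31, 2006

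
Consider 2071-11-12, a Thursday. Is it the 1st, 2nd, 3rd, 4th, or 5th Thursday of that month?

Day 12 falls in week ⌈12/7⌉ of the month.
Days 1–7 hold the 1st Thursday, 8–14 the 2nd, 15–21 the 3rd, 22–28 the 4th, 29–31 the 5th.
12 is in the range for the 2nd.

2nd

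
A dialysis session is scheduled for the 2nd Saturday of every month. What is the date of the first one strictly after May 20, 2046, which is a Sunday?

May 2046 starts on a Tuesday; its first Saturday is the 5th, so the 2nd Saturday is the 12th — May 12, 2046.
That is not after May 20, 2046, so look at June 2046.
June 2046 starts on a Friday; its first Saturday is the 2nd, so the 2nd Saturday is the 9th — June 9, 2046.

June 9, 2046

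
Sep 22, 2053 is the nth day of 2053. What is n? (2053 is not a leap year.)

265

Days in months before Sep: 31 + 28 + 31 + 30 + 31 + 30 + 31 + 31 = 243.
Plus 22 days into Sep → day 265.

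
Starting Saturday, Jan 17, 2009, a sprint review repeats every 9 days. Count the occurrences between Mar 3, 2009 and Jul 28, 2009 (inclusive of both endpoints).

17

Occurrences land 9·i days after Jan 17, 2009 for i = 0, 1, 2, …
Mar 3, 2009 is 45 days after the start; 45 ÷ 9 = 5 remainder 0. First occurrence in the window: #6 on Mar 3, 2009 (5×9 = 45 days in).
Jul 28, 2009 is 192 days after the start; 192 ÷ 9 = 21 remainder 3. Last occurrence in the window: #22 on Jul 25, 2009.
Occurrences #6 through #22: 17 in total.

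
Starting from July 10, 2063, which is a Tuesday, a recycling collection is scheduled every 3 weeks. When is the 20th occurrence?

August 12, 2064

The 20th occurrence is 19 intervals after the first: 19 × 21 = 399 days after July 10, 2063.
July has 31 days — 21 days to the end of July leaves 378.
August has 31 days (347 left).
September has 30 days (317 left).
October has 31 days (286 left).
November has 30 days (256 left).
December has 31 days (225 left).
January has 31 days (194 left).
February has 29 days (165 left).
March has 31 days (134 left).
April has 30 days (104 left).
May has 31 days (73 left).
June has 30 days (43 left).
July has 31 days (12 left).
12 days into August → August 12, 2064.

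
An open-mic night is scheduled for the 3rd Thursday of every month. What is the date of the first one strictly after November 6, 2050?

November 2050 starts on a Tuesday; its first Thursday is the 3rd, so the 3rd Thursday is the 17th — November 17, 2050.
November 17, 2050 is after November 6, 2050, so that is the next one.

November 17, 2050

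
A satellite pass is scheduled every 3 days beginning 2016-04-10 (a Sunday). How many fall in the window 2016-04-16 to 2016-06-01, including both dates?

Occurrences land 3·i days after 2016-04-10 for i = 0, 1, 2, …
2016-04-16 is 6 days after the start; 6 ÷ 3 = 2 remainder 0. First occurrence in the window: #3 on 2016-04-16 (2×3 = 6 days in).
2016-06-01 is 52 days after the start; 52 ÷ 3 = 17 remainder 1. Last occurrence in the window: #18 on 2016-05-31.
Occurrences #3 through #18: 16 in total.

16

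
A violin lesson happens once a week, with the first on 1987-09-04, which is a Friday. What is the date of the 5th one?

1987-10-02

The 5th occurrence is 4 intervals after the first: 4 × 7 = 28 days after 1987-09-04.
September has 30 days — 26 days to the end of September leaves 2.
2 days into October → 1987-10-02.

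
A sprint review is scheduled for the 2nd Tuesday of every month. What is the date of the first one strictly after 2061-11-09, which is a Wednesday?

2061-12-13

November 2061 starts on a Tuesday; its first Tuesday is the 1st, so the 2nd Tuesday is the 8th — 2061-11-08.
That is not after 2061-11-09, so look at December 2061.
December 2061 starts on a Thursday; its first Tuesday is the 6th, so the 2nd Tuesday is the 13th — 2061-12-13.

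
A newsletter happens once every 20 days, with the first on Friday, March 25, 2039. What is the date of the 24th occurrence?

June 27, 2040

The 24th occurrence is 23 intervals after the first: 23 × 20 = 460 days after March 25, 2039.
March has 31 days — 6 days to the end of March leaves 454.
From end of March to end of 2039 is 275 days (179 left).
January has 31 days (148 left).
February has 29 days (119 left).
March has 31 days (88 left).
April has 30 days (58 left).
May has 31 days (27 left).
27 days into June → June 27, 2040.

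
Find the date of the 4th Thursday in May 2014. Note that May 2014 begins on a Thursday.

May 2014 begins on a Thursday, so the first Thursday is May 1.
The 4th Thursday is 3 weeks later: 1 + 21 = 22.

May 22, 2014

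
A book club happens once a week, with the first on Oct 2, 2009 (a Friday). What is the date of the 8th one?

Nov 20, 2009

The 8th occurrence is 7 intervals after the first: 7 × 7 = 49 days after Oct 2, 2009.
Oct has 31 days — 29 days to the end of Oct leaves 20.
20 days into Nov → Nov 20, 2009.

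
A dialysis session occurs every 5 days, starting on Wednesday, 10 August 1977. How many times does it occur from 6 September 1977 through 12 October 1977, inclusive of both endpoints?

Occurrences land 5·i days after 10 August 1977 for i = 0, 1, 2, …
6 September 1977 is 27 days after the start; 27 ÷ 5 = 5 remainder 2; since the remainder is 2, round up to i = 6. First occurrence in the window: #7 on 9 September 1977 (6×5 = 30 days in).
12 October 1977 is 63 days after the start; 63 ÷ 5 = 12 remainder 3. Last occurrence in the window: #13 on 9 October 1977.
Occurrences #7 through #13: 7 in total.

7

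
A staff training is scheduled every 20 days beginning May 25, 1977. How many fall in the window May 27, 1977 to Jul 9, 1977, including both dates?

2

Occurrences land 20·i days after May 25, 1977 for i = 0, 1, 2, …
May 27, 1977 is 2 days after the start; 2 ÷ 20 = 0 remainder 2; since the remainder is 2, round up to i = 1. First occurrence in the window: #2 on Jun 14, 1977 (1×20 = 20 days in).
Jul 9, 1977 is 45 days after the start; 45 ÷ 20 = 2 remainder 5. Last occurrence in the window: #3 on Jul 4, 1977.
Occurrences #2 through #3: 2 in total.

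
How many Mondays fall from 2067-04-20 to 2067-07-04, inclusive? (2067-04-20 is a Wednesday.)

2067-04-20 is a Wednesday; the first Monday on or after it is 2067-04-25 (5 days later).
From 2067-04-25 to 2067-07-04: 5 + 31 + 30 + 4 = 70 days (rest of April, May, June, July).
70 ÷ 7 = 10 full weeks with remainder 0, so 10 more Mondays after the first → 11.

11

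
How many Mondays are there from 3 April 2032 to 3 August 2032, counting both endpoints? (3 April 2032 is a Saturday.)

3 April 2032 is a Saturday; the first Monday on or after it is 5 April 2032 (2 days later).
From 5 April 2032 to 3 August 2032: 25 + 31 + 30 + 31 + 3 = 120 days (rest of April, May, June, July, August).
120 ÷ 7 = 17 full weeks with remainder 1, so 17 more Mondays after the first → 18.

18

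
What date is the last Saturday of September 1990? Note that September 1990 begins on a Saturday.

September 1990 begins on a Saturday, so the first Saturday is September 1.
September 1990 has 30 days. Adding weeks: 1, 8, 15, 22, 29 — the last one ≤ 30 is the 29th.

September 29, 1990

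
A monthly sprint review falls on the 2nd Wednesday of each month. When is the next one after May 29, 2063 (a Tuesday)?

June 13, 2063

May 2063 starts on a Tuesday; its first Wednesday is the 2nd, so the 2nd Wednesday is the 9th — May 9, 2063.
That is not after May 29, 2063, so look at June 2063.
June 2063 starts on a Friday; its first Wednesday is the 6th, so the 2nd Wednesday is the 13th — June 13, 2063.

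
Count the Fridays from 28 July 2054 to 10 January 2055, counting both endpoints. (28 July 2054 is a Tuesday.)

24

28 July 2054 is a Tuesday; the first Friday on or after it is 31 July 2054 (3 days later).
From 31 July 2054 to 10 January 2055: 0 + 31 + 30 + 31 + 30 + 31 + 10 = 163 days (rest of July, August, September, October, November, December, January).
163 ÷ 7 = 23 full weeks with remainder 2, so 23 more Fridays after the first → 24.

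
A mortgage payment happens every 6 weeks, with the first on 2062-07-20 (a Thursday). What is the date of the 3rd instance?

The 3rd occurrence is 2 intervals after the first: 2 × 42 = 84 days after 2062-07-20.
July has 31 days — 11 days to the end of July leaves 73.
August has 31 days (42 left).
September has 30 days (12 left).
12 days into October → 2062-10-12.

2062-10-12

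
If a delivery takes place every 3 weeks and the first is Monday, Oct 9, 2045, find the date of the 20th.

The 20th occurrence is 19 intervals after the first: 19 × 21 = 399 days after Oct 9, 2045.
Oct has 31 days — 22 days to the end of Oct leaves 377.
Nov has 30 days (347 left).
Dec has 31 days (316 left).
Jan has 31 days (285 left).
Feb has 28 days (257 left).
Mar has 31 days (226 left).
Apr has 30 days (196 left).
May has 31 days (165 left).
Jun has 30 days (135 left).
Jul has 31 days (104 left).
Aug has 31 days (73 left).
Sep has 30 days (43 left).
Oct has 31 days (12 left).
12 days into Nov → Nov 12, 2046.

Nov 12, 2046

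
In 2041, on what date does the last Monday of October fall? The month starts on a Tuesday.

October 2041 begins on a Tuesday, so the first Monday is October 7 (6 days later).
October 2041 has 31 days. Adding weeks: 7, 14, 21, 28 — the last one ≤ 31 is the 28th.

October 28, 2041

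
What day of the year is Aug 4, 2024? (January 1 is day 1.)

Days in months before Aug: 31 + 29 + 31 + 30 + 31 + 30 + 31 = 213.
Plus 4 days into Aug → day 217.

217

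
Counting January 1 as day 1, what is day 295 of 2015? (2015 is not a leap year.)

January has 31 days (295 − 31 = 264 remain).
February has 28 days (264 − 28 = 236 remain).
March has 31 days (236 − 31 = 205 remain).
April has 30 days (205 − 30 = 175 remain).
May has 31 days (175 − 31 = 144 remain).
June has 30 days (144 − 30 = 114 remain).
July has 31 days (114 − 31 = 83 remain).
August has 31 days (83 − 31 = 52 remain).
September has 30 days (52 − 30 = 22 remain).
22 into October → October 22.

October 22, 2015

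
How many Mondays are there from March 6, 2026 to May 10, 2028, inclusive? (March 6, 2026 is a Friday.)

114

March 6, 2026 is a Friday; the first Monday on or after it is March 9, 2026 (3 days later).
From March 9, 2026 to May 10, 2028: 297 + 365 + 131 = 793 days (rest of 2026, 2027, to May 10, 2028 in 2028).
793 ÷ 7 = 113 full weeks with remainder 2, so 113 more Mondays after the first → 114.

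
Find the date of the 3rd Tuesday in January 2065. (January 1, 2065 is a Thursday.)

January 2065 begins on a Thursday, so the first Tuesday is January 6 (5 days later).
The 3rd Tuesday is 2 weeks later: 6 + 14 = 20.

January 20, 2065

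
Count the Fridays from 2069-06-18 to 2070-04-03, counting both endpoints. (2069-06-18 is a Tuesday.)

2069-06-18 is a Tuesday; the first Friday on or after it is 2069-06-21 (3 days later).
From 2069-06-21 to 2070-04-03: 9 + 31 + 31 + 30 + 31 + 30 + 31 + 31 + 28 + 31 + 3 = 286 days (rest of June, July, August, September, October, November, December, January, February, March, April).
286 ÷ 7 = 40 full weeks with remainder 6, so 40 more Fridays after the first → 41.

41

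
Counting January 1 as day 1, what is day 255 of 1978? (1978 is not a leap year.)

Sep 12, 1978

Jan has 31 days (255 − 31 = 224 remain).
Feb has 28 days (224 − 28 = 196 remain).
Mar has 31 days (196 − 31 = 165 remain).
Apr has 30 days (165 − 30 = 135 remain).
May has 31 days (135 − 31 = 104 remain).
Jun has 30 days (104 − 30 = 74 remain).
Jul has 31 days (74 − 31 = 43 remain).
Aug has 31 days (43 − 31 = 12 remain).
12 into Sep → Sep 12.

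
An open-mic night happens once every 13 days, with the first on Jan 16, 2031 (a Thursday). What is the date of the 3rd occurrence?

Feb 11, 2031

The 3rd occurrence is 2 intervals after the first: 2 × 13 = 26 days after Jan 16, 2031.
Jan has 31 days — 15 days to the end of Jan leaves 11.
11 days into Feb → Feb 11, 2031.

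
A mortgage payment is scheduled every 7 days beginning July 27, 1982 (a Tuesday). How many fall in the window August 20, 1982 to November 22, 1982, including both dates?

Occurrences land 7·i days after July 27, 1982 for i = 0, 1, 2, …
August 20, 1982 is 24 days after the start; 24 ÷ 7 = 3 remainder 3; since the remainder is 3, round up to i = 4. First occurrence in the window: #5 on August 24, 1982 (4×7 = 28 days in).
November 22, 1982 is 118 days after the start; 118 ÷ 7 = 16 remainder 6. Last occurrence in the window: #17 on November 16, 1982.
Occurrences #5 through #17: 13 in total.

13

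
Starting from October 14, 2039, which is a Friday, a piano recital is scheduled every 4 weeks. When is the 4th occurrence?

The 4th occurrence is 3 intervals after the first: 3 × 28 = 84 days after October 14, 2039.
October has 31 days — 17 days to the end of October leaves 67.
November has 30 days (37 left).
December has 31 days (6 left).
6 days into January → January 6, 2040.

January 6, 2040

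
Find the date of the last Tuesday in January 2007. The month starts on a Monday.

2007-01-30

January 2007 begins on a Monday, so the first Tuesday is January 2 (1 day later).
January 2007 has 31 days. Adding weeks: 2, 9, 16, 23, 30 — the last one ≤ 31 is the 30th.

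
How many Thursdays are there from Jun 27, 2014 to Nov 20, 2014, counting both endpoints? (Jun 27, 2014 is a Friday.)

21

Jun 27, 2014 is a Friday; the first Thursday on or after it is Jul 3, 2014 (6 days later).
From Jul 3, 2014 to Nov 20, 2014: 28 + 31 + 30 + 31 + 20 = 140 days (rest of Jul, Aug, Sep, Oct, Nov).
140 ÷ 7 = 20 full weeks with remainder 0, so 20 more Thursdays after the first → 21.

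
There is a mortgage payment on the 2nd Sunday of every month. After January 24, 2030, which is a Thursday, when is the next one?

February 10, 2030

January 2030 starts on a Tuesday; its first Sunday is the 6th, so the 2nd Sunday is the 13th — January 13, 2030.
That is not after January 24, 2030, so look at February 2030.
February 2030 starts on a Friday; its first Sunday is the 3rd, so the 2nd Sunday is the 10th — February 10, 2030.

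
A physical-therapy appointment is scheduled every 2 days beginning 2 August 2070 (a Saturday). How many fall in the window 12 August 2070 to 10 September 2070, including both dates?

Occurrences land 2·i days after 2 August 2070 for i = 0, 1, 2, …
12 August 2070 is 10 days after the start; 10 ÷ 2 = 5 remainder 0. First occurrence in the window: #6 on 12 August 2070 (5×2 = 10 days in).
10 September 2070 is 39 days after the start; 39 ÷ 2 = 19 remainder 1. Last occurrence in the window: #20 on 9 September 2070.
Occurrences #6 through #20: 15 in total.

15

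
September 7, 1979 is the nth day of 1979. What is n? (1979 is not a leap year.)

Days in months before September: 31 + 28 + 31 + 30 + 31 + 30 + 31 + 31 = 243.
Plus 7 days into September → day 250.

250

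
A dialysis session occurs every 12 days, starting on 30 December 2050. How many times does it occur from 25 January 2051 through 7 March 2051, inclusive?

Occurrences land 12·i days after 30 December 2050 for i = 0, 1, 2, …
25 January 2051 is 26 days after the start; 26 ÷ 12 = 2 remainder 2; since the remainder is 2, round up to i = 3. First occurrence in the window: #4 on 4 February 2051 (3×12 = 36 days in).
7 March 2051 is 67 days after the start; 67 ÷ 12 = 5 remainder 7. Last occurrence in the window: #6 on 28 February 2051.
Occurrences #4 through #6: 3 in total.

3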